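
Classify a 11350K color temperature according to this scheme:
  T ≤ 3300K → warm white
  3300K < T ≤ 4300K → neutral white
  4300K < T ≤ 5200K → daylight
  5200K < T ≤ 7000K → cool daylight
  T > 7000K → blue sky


Temperature: 11350K
11350K > 7000K → blue sky
Classification: blue sky


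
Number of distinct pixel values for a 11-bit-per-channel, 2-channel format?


Total bits = 11 bits/channel × 2 channels = 22 bits
Distinct pixel values = 2^22
= 4,194,304 pixel values


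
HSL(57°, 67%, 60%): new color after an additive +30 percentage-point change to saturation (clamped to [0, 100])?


Original S = 67%
Adjustment = +30 percentage points
New S = 67 + (30) = 97
Clamp to [0, 100] → 97
= HSL(57°, 97%, 60%)


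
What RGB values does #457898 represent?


45 → 69 (R)
78 → 120 (G)
98 → 152 (B)
= RGB(69, 120, 152)


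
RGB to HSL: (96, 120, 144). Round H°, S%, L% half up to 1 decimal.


Normalize: R'=96/255≈0.3765, G'=120/255≈0.4706, B'=144/255≈0.5647
Max=144/255, Min=96/255, Δ=Max-Min=48/255
L = (Max+Min)/2 = (144+96)/510 = 240/510 = 0.47058… → L = 47.1%
L ≤ 0.5 → S = Δ/(Max+Min) = 48/(144+96) = 48/240 = 0.2 → S = 20.0%
(the 1/255 factors cancel in S and H, so raw channel differences can be used)
Max is B' → H = 60 × ((R-G)/Δ + 4) = 60 × ((96-120)/48 + 4)
  -24/48 + 4 = -0.5 + 4 = 3.5
  H = 60 × 3.5 = 210° → H = 210.0°
= HSL(210.0°, 20.0%, 47.1%)


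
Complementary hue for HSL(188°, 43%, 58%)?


Complement = opposite side of color wheel = hue + 180°
H' = (188 + 180) mod 360 = 8°
S and L unchanged.
= HSL(8°, 43%, 58%)


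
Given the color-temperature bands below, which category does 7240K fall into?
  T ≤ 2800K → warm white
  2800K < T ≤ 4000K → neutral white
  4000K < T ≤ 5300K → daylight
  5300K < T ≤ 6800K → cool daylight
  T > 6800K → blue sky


Temperature: 7240K
7240K > 6800K → blue sky
Classification: blue sky


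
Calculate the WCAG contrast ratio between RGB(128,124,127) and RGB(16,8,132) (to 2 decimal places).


Linearize each sRGB channel c=v/255: c/12.92 if c ≤ 0.04045 else ((c+0.055)/1.055)^2.4
L = 0.2126×R_lin + 0.7152×G_lin + 0.0722×B_lin
Color 1 (128,124,127):
  R=128: 128/255≈0.5020 > 0.04045 → ((0.5020+0.055)/1.055)^2.4 ≈ 0.21586
  G=124: 124/255≈0.4863 > 0.04045 → ((0.4863+0.055)/1.055)^2.4 ≈ 0.20156
  B=127: 127/255≈0.4980 > 0.04045 → ((0.4980+0.055)/1.055)^2.4 ≈ 0.21223
  L1 = 0.2126×0.21586 + 0.7152×0.20156 + 0.0722×0.21223 ≈ 0.20537
Color 2 (16,8,132):
  R=16: 16/255≈0.0627 > 0.04045 → ((0.0627+0.055)/1.055)^2.4 ≈ 0.00518
  G=8: 8/255≈0.0314 ≤ 0.04045 → 0.0314/12.92 ≈ 0.00243
  B=132: 132/255≈0.5176 > 0.04045 → ((0.5176+0.055)/1.055)^2.4 ≈ 0.23074
  L2 = 0.2126×0.00518 + 0.7152×0.00243 + 0.0722×0.23074 ≈ 0.01950
Lighter = 0.20537, Darker = 0.01950
Ratio = (L_lighter + 0.05) / (L_darker + 0.05)
Ratio = (0.20537 + 0.05) / (0.01950 + 0.05) = 0.25537 / 0.06950 ≈ 3.6745
Ratio ≈ 3.67:1


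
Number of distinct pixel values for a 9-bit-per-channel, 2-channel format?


Total bits = 9 bits/channel × 2 channels = 18 bits
Distinct pixel values = 2^18
= 262,144 pixel values


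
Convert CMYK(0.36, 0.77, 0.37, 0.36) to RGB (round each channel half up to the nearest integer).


R = 255 × (1-C) × (1-K) = 255 × 0.64 × 0.64 = 104.448 → 104
G = 255 × (1-M) × (1-K) = 255 × 0.23 × 0.64 = 37.536 → 38
B = 255 × (1-Y) × (1-K) = 255 × 0.63 × 0.64 = 102.816 → 103
= RGB(104, 38, 103)


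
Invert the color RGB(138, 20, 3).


Invert: (255-R, 255-G, 255-B)
R: 255-138 = 117
G: 255-20 = 235
B: 255-3 = 252
= RGB(117, 235, 252)


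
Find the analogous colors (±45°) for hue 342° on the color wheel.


Base hue: 342°
Left analog: (342 - 45) mod 360 = 297°
Right analog: (342 + 45) mod 360 = 27°
Analogous hues = 297° and 27°


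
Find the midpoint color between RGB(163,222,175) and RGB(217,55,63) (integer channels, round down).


Midpoint: each channel = ⌊(C₁+C₂)/2⌋
R: ⌊(163+217)/2⌋ = 190
G: ⌊(222+55)/2⌋ = 138
B: ⌊(175+63)/2⌋ = 119
= RGB(190, 138, 119)


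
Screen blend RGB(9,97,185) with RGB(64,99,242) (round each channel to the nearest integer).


Screen: C = 255 - (255-A)×(255-B)/255, rounded to nearest integer
R: 255 - (255-9)×(255-64)/255 = 255 - 46986/255 ≈ 255 - 184.259 = 70.741 → 71
G: 255 - (255-97)×(255-99)/255 = 255 - 24648/255 ≈ 255 - 96.659 = 158.341 → 158
B: 255 - (255-185)×(255-242)/255 = 255 - 910/255 ≈ 255 - 3.569 = 251.431 → 251
= RGB(71, 158, 251)


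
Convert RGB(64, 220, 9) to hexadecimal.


R = 64 → 40 (hex)
G = 220 → DC (hex)
B = 9 → 09 (hex)
Hex = #40DC09


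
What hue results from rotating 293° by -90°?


New hue = (H + rotation) mod 360
New hue = (293 -90) mod 360
= 203 mod 360
= 203°


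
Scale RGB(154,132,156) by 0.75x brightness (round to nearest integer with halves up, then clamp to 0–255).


Multiply each channel by 0.75, round half up, clamp to [0, 255]
R: 154×0.75 = 115.5 → round → 116
G: 132×0.75 = 99
B: 156×0.75 = 117
= RGB(116, 99, 117)


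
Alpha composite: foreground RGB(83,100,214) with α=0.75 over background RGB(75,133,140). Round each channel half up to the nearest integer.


C = α×F + (1-α)×B, with 1-α = 0.25
R: 0.75×83 + 0.25×75 = 62.25 + 18.75 = 81.00 → 81
G: 0.75×100 + 0.25×133 = 75.00 + 33.25 = 108.25 → 108
B: 0.75×214 + 0.25×140 = 160.50 + 35.00 = 195.50 → 196
= RGB(81, 108, 196)


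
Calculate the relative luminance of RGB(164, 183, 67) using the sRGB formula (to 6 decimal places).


Linearize each channel (sRGB transfer function): c = v/255; c_lin = c/12.92 if c ≤ 0.04045, else ((c+0.055)/1.055)^2.4
  R: 164/255 ≈ 0.643137 > 0.04045 → ((0.643137+0.055)/1.055)^2.4 ≈ 0.371238
  G: 183/255 ≈ 0.717647 > 0.04045 → ((0.717647+0.055)/1.055)^2.4 ≈ 0.473531
  B: 67/255 ≈ 0.262745 > 0.04045 → ((0.262745+0.055)/1.055)^2.4 ≈ 0.056128
R_lin = 0.371238, G_lin = 0.473531, B_lin = 0.056128
L = 0.2126×R + 0.7152×G + 0.0722×B
L = 0.2126×0.371238 + 0.7152×0.473531 + 0.0722×0.056128
L ≈ 0.421647


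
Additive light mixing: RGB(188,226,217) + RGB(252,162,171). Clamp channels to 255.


Additive: each channel = min(255, C₁+C₂)
R: 188+252 = 440 → 255
G: 226+162 = 388 → 255
B: 217+171 = 388 → 255
= RGB(255, 255, 255)


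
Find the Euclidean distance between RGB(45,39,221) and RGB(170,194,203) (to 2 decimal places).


d = √[(R₁-R₂)² + (G₁-G₂)² + (B₁-B₂)²]
d = √[(45-170)² + (39-194)² + (221-203)²]
d = √[15625 + 24025 + 324]
d = √39974
d ≈ 199.93


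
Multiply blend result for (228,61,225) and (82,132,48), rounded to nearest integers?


Multiply: C = A×B/255, rounded to nearest integer
R: 228×82/255 = 18696/255 ≈ 73.318 → 73
G: 61×132/255 = 8052/255 ≈ 31.576 → 32
B: 225×48/255 = 10800/255 ≈ 42.353 → 42
= RGB(73, 32, 42)


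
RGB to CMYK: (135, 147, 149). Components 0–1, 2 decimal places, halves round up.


R'=135/255≈0.5294, G'=147/255≈0.5765, B'=149/255≈0.5843
K = 1 - max(R',G',B') = 1 - 149/255 = 106/255 = 0.41568… → 0.42
(1-R'-K)/(1-K) simplifies to (max-R)/max with max = 149:
C = (149-135)/149 = 14/149 = 0.09395… → 0.09
M = (149-147)/149 = 2/149 = 0.01342… → 0.01
Y = (149-149)/149 = 0/149 = 0 → 0.00
= CMYK(0.09, 0.01, 0.00, 0.42)


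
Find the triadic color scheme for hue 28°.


Triadic: equally spaced at 120° intervals
H1 = 28°
H2 = (28 + 120) mod 360 = 148°
H3 = (28 + 240) mod 360 = 268°
Triadic = 28°, 148°, 268°


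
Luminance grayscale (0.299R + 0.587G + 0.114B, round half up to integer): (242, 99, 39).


Gray = 0.299×R + 0.587×G + 0.114×B
Gray = 0.299×242 + 0.587×99 + 0.114×39
Gray = 72.358 + 58.113 + 4.446
Gray = 134.917 → round half up → 135
Gray = 135


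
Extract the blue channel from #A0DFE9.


Color: #A0DFE9
R = A0 = 160
G = DF = 223
B = E9 = 233
Blue = 233


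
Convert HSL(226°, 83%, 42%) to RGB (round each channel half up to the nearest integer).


H=226°, S=0.83, L=0.42
C = (1-|2L-1|)×S = (1-|-0.16|)×0.83 = 0.6972
H' = H/60 = 226/60 ≈ 3.7667; X = C×(1-|H' mod 2 - 1|) = 0.16268
m = L - C/2 = 0.42 - 0.3486 = 0.0714
Sector ⌊H'⌋ = 3 → (R',G',B') = (0.0, 0.16268, 0.6972)
RGB = ((R'+m)×255, (G'+m)×255, (B'+m)×255) = (18.207, 59.6904, 195.993)
Round half up → RGB(18, 60, 196)


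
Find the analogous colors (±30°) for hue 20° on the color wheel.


Base hue: 20°
Left analog: (20 - 30) mod 360 = 350°
Right analog: (20 + 30) mod 360 = 50°
Analogous hues = 350° and 50°


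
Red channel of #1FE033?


Color: #1FE033
R = 1F = 31
G = E0 = 224
B = 33 = 51
Red = 31


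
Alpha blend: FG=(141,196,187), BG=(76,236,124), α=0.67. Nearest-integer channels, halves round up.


C = α×F + (1-α)×B, with 1-α = 0.33
R: 0.67×141 + 0.33×76 = 94.47 + 25.08 = 119.55 → 120
G: 0.67×196 + 0.33×236 = 131.32 + 77.88 = 209.20 → 209
B: 0.67×187 + 0.33×124 = 125.29 + 40.92 = 166.21 → 166
= RGB(120, 209, 166)


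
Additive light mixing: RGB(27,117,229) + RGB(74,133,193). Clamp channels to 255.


Additive: each channel = min(255, C₁+C₂)
R: 27+74 = 101 → 101
G: 117+133 = 250 → 250
B: 229+193 = 422 → 255
= RGB(101, 250, 255)


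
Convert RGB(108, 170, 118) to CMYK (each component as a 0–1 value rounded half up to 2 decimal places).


R'=108/255≈0.4235, G'=170/255≈0.6667, B'=118/255≈0.4627
K = 1 - max(R',G',B') = 1 - 170/255 = 85/255 = 0.33333… → 0.33
(1-R'-K)/(1-K) simplifies to (max-R)/max with max = 170:
C = (170-108)/170 = 62/170 = 0.36470… → 0.36
M = (170-170)/170 = 0/170 = 0 → 0.00
Y = (170-118)/170 = 52/170 = 0.30588… → 0.31
= CMYK(0.36, 0.00, 0.31, 0.33)


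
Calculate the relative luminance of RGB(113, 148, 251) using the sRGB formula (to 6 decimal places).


Linearize each channel (sRGB transfer function): c = v/255; c_lin = c/12.92 if c ≤ 0.04045, else ((c+0.055)/1.055)^2.4
  R: 113/255 ≈ 0.443137 > 0.04045 → ((0.443137+0.055)/1.055)^2.4 ≈ 0.165132
  G: 148/255 ≈ 0.580392 > 0.04045 → ((0.580392+0.055)/1.055)^2.4 ≈ 0.296138
  B: 251/255 ≈ 0.984314 > 0.04045 → ((0.984314+0.055)/1.055)^2.4 ≈ 0.964686
R_lin = 0.165132, G_lin = 0.296138, B_lin = 0.964686
L = 0.2126×R + 0.7152×G + 0.0722×B
L = 0.2126×0.165132 + 0.7152×0.296138 + 0.0722×0.964686
L ≈ 0.316556


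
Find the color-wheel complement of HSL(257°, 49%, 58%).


Complement = opposite side of color wheel = hue + 180°
H' = (257 + 180) mod 360 = 77°
S and L unchanged.
= HSL(77°, 49%, 58%)


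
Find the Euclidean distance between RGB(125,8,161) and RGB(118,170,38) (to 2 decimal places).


d = √[(R₁-R₂)² + (G₁-G₂)² + (B₁-B₂)²]
d = √[(125-118)² + (8-170)² + (161-38)²]
d = √[49 + 26244 + 15129]
d = √41422
d ≈ 203.52


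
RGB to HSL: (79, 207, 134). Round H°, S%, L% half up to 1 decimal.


Normalize: R'=79/255≈0.3098, G'=207/255≈0.8118, B'=134/255≈0.5255
Max=207/255, Min=79/255, Δ=Max-Min=128/255
L = (Max+Min)/2 = (207+79)/510 = 286/510 = 0.56078… → L = 56.1%
L > 0.5 → S = Δ/(2-Max-Min) = 128/(510-207-79) = 128/224 = 0.57142… → S = 57.1%
(the 1/255 factors cancel in S and H, so raw channel differences can be used)
Max is G' → H = 60 × ((B-R)/Δ + 2) = 60 × ((134-79)/128 + 2)
  55/128 + 2 = 0.4296… + 2 = 2.4296…
  H = 60 × 2.4296… = 145.781…° → H = 145.8°
= HSL(145.8°, 57.1%, 56.1%)


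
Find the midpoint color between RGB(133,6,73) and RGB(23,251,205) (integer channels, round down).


Midpoint: each channel = ⌊(C₁+C₂)/2⌋
R: ⌊(133+23)/2⌋ = 78
G: ⌊(6+251)/2⌋ = 128
B: ⌊(73+205)/2⌋ = 139
= RGB(78, 128, 139)


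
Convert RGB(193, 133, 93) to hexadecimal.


R = 193 → C1 (hex)
G = 133 → 85 (hex)
B = 93 → 5D (hex)
Hex = #C1855D


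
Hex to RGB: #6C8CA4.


6C → 108 (R)
8C → 140 (G)
A4 → 164 (B)
= RGB(108, 140, 164)


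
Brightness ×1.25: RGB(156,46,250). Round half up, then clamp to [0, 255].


Multiply each channel by 1.25, round half up, clamp to [0, 255]
R: 156×1.25 = 195
G: 46×1.25 = 57.5 → round → 58
B: 250×1.25 = 312.5 → round → 313 → clamp → 255
= RGB(195, 58, 255)


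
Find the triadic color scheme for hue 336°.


Triadic: equally spaced at 120° intervals
H1 = 336°
H2 = (336 + 120) mod 360 = 96°
H3 = (336 + 240) mod 360 = 216°
Triadic = 336°, 96°, 216°


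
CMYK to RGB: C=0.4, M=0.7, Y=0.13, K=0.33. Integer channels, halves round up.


R = 255 × (1-C) × (1-K) = 255 × 0.60 × 0.67 = 102.51 → 103
G = 255 × (1-M) × (1-K) = 255 × 0.30 × 0.67 = 51.255 → 51
B = 255 × (1-Y) × (1-K) = 255 × 0.87 × 0.67 = 148.6395 → 149
= RGB(103, 51, 149)


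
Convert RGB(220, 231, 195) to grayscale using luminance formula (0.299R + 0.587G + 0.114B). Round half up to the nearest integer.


Gray = 0.299×R + 0.587×G + 0.114×B
Gray = 0.299×220 + 0.587×231 + 0.114×195
Gray = 65.780 + 135.597 + 22.230
Gray = 223.607 → round half up → 224
Gray = 224


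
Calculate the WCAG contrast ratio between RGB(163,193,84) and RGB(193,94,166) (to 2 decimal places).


Linearize each sRGB channel c=v/255: c/12.92 if c ≤ 0.04045 else ((c+0.055)/1.055)^2.4
L = 0.2126×R_lin + 0.7152×G_lin + 0.0722×B_lin
Color 1 (163,193,84):
  R=163: 163/255≈0.6392 > 0.04045 → ((0.6392+0.055)/1.055)^2.4 ≈ 0.36625
  G=193: 193/255≈0.7569 > 0.04045 → ((0.7569+0.055)/1.055)^2.4 ≈ 0.53328
  B=84: 84/255≈0.3294 > 0.04045 → ((0.3294+0.055)/1.055)^2.4 ≈ 0.08866
  L1 = 0.2126×0.36625 + 0.7152×0.53328 + 0.0722×0.08866 ≈ 0.46567
Color 2 (193,94,166):
  R=193: 193/255≈0.7569 > 0.04045 → ((0.7569+0.055)/1.055)^2.4 ≈ 0.53328
  G=94: 94/255≈0.3686 > 0.04045 → ((0.3686+0.055)/1.055)^2.4 ≈ 0.11193
  B=166: 166/255≈0.6510 > 0.04045 → ((0.6510+0.055)/1.055)^2.4 ≈ 0.38133
  L2 = 0.2126×0.53328 + 0.7152×0.11193 + 0.0722×0.38133 ≈ 0.22096
Lighter = 0.46567, Darker = 0.22096
Ratio = (L_lighter + 0.05) / (L_darker + 0.05)
Ratio = (0.46567 + 0.05) / (0.22096 + 0.05) = 0.51567 / 0.27096 ≈ 1.9031
Ratio ≈ 1.90:1


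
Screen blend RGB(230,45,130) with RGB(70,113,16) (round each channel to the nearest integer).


Screen: C = 255 - (255-A)×(255-B)/255, rounded to nearest integer
R: 255 - (255-230)×(255-70)/255 = 255 - 4625/255 ≈ 255 - 18.137 = 236.863 → 237
G: 255 - (255-45)×(255-113)/255 = 255 - 29820/255 ≈ 255 - 116.941 = 138.059 → 138
B: 255 - (255-130)×(255-16)/255 = 255 - 29875/255 ≈ 255 - 117.157 = 137.843 → 138
= RGB(237, 138, 138)


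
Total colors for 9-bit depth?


Colors = 2^bits = 2^9
= 512 colors


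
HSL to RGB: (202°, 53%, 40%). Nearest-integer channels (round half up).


H=202°, S=0.53, L=0.40
C = (1-|2L-1|)×S = (1-|-0.20|)×0.53 = 0.424
H' = H/60 = 202/60 ≈ 3.3667; X = C×(1-|H' mod 2 - 1|) ≈ 0.2685
m = L - C/2 = 0.40 - 0.212 = 0.188
Sector ⌊H'⌋ = 3 → (R',G',B') = (0.0, ≈0.2685, 0.424)
RGB = ((R'+m)×255, (G'+m)×255, (B'+m)×255) = (47.94, 116.416, 156.06)
Round half up → RGB(48, 116, 156)


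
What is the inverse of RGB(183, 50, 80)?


Invert: (255-R, 255-G, 255-B)
R: 255-183 = 72
G: 255-50 = 205
B: 255-80 = 175
= RGB(72, 205, 175)


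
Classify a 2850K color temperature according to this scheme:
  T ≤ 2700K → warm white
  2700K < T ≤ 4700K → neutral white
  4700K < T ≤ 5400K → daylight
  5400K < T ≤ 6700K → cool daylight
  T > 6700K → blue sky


Temperature: 2850K
2700K < 2850K ≤ 4700K → neutral white
Classification: neutral white


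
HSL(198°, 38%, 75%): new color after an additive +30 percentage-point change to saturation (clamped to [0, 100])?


Original S = 38%
Adjustment = +30 percentage points
New S = 38 + (30) = 68
Clamp to [0, 100] → 68
= HSL(198°, 68%, 75%)


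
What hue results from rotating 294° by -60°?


New hue = (H + rotation) mod 360
New hue = (294 -60) mod 360
= 234 mod 360
= 234°


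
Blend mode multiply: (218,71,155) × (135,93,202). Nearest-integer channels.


Multiply: C = A×B/255, rounded to nearest integer
R: 218×135/255 = 29430/255 ≈ 115.412 → 115
G: 71×93/255 = 6603/255 ≈ 25.894 → 26
B: 155×202/255 = 31310/255 ≈ 122.784 → 123
= RGB(115, 26, 123)


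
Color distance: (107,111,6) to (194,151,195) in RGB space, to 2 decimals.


d = √[(R₁-R₂)² + (G₁-G₂)² + (B₁-B₂)²]
d = √[(107-194)² + (111-151)² + (6-195)²]
d = √[7569 + 1600 + 35721]
d = √44890
d ≈ 211.87


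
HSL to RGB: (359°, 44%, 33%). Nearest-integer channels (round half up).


H=359°, S=0.44, L=0.33
C = (1-|2L-1|)×S = (1-|-0.34|)×0.44 = 0.2904
H' = H/60 = 359/60 ≈ 5.9833; X = C×(1-|H' mod 2 - 1|) = 0.00484
m = L - C/2 = 0.33 - 0.1452 = 0.1848
Sector ⌊H'⌋ = 5 → (R',G',B') = (0.2904, 0.0, 0.00484)
RGB = ((R'+m)×255, (G'+m)×255, (B'+m)×255) = (121.176, 47.124, 48.3582)
Round half up → RGB(121, 47, 48)


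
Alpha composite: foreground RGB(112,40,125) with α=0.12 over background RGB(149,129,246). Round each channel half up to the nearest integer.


C = α×F + (1-α)×B, with 1-α = 0.88
R: 0.12×112 + 0.88×149 = 13.44 + 131.12 = 144.56 → 145
G: 0.12×40 + 0.88×129 = 4.80 + 113.52 = 118.32 → 118
B: 0.12×125 + 0.88×246 = 15.00 + 216.48 = 231.48 → 231
= RGB(145, 118, 231)


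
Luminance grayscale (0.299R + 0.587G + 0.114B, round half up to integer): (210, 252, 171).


Gray = 0.299×R + 0.587×G + 0.114×B
Gray = 0.299×210 + 0.587×252 + 0.114×171
Gray = 62.790 + 147.924 + 19.494
Gray = 230.208 → round half up → 230
Gray = 230


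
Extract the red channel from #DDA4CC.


Color: #DDA4CC
R = DD = 221
G = A4 = 164
B = CC = 204
Red = 221


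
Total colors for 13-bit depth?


Colors = 2^bits = 2^13
= 8,192 colors


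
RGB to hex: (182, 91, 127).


R = 182 → B6 (hex)
G = 91 → 5B (hex)
B = 127 → 7F (hex)
Hex = #B65B7F


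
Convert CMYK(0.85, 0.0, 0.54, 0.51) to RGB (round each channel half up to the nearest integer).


R = 255 × (1-C) × (1-K) = 255 × 0.15 × 0.49 = 18.7425 → 19
G = 255 × (1-M) × (1-K) = 255 × 1.00 × 0.49 = 124.95 → 125
B = 255 × (1-Y) × (1-K) = 255 × 0.46 × 0.49 = 57.477 → 57
= RGB(19, 125, 57)


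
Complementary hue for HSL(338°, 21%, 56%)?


Complement = opposite side of color wheel = hue + 180°
H' = (338 + 180) mod 360 = 158°
S and L unchanged.
= HSL(158°, 21%, 56%)


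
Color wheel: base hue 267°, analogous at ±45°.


Base hue: 267°
Left analog: (267 - 45) mod 360 = 222°
Right analog: (267 + 45) mod 360 = 312°
Analogous hues = 222° and 312°


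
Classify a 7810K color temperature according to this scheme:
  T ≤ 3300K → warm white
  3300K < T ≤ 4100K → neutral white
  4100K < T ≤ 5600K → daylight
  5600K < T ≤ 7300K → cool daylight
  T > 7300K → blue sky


Temperature: 7810K
7810K > 7300K → blue sky
Classification: blue sky


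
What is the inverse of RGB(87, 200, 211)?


Invert: (255-R, 255-G, 255-B)
R: 255-87 = 168
G: 255-200 = 55
B: 255-211 = 44
= RGB(168, 55, 44)


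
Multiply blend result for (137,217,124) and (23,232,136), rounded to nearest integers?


Multiply: C = A×B/255, rounded to nearest integer
R: 137×23/255 = 3151/255 ≈ 12.357 → 12
G: 217×232/255 = 50344/255 ≈ 197.427 → 197
B: 124×136/255 = 16864/255 ≈ 66.133 → 66
= RGB(12, 197, 66)


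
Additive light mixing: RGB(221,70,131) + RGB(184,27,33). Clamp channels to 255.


Additive: each channel = min(255, C₁+C₂)
R: 221+184 = 405 → 255
G: 70+27 = 97 → 97
B: 131+33 = 164 → 164
= RGB(255, 97, 164)


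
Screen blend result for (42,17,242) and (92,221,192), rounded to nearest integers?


Screen: C = 255 - (255-A)×(255-B)/255, rounded to nearest integer
R: 255 - (255-42)×(255-92)/255 = 255 - 34719/255 ≈ 255 - 136.153 = 118.847 → 119
G: 255 - (255-17)×(255-221)/255 = 255 - 8092/255 ≈ 255 - 31.733 = 223.267 → 223
B: 255 - (255-242)×(255-192)/255 = 255 - 819/255 ≈ 255 - 3.212 = 251.788 → 252
= RGB(119, 223, 252)


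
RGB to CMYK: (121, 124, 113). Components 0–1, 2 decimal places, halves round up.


R'=121/255≈0.4745, G'=124/255≈0.4863, B'=113/255≈0.4431
K = 1 - max(R',G',B') = 1 - 124/255 = 131/255 = 0.51372… → 0.51
(1-R'-K)/(1-K) simplifies to (max-R)/max with max = 124:
C = (124-121)/124 = 3/124 = 0.02419… → 0.02
M = (124-124)/124 = 0/124 = 0 → 0.00
Y = (124-113)/124 = 11/124 = 0.08870… → 0.09
= CMYK(0.02, 0.00, 0.09, 0.51)


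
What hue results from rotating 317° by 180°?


New hue = (H + rotation) mod 360
New hue = (317 + 180) mod 360
= 497 mod 360
= 137°


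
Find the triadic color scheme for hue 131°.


Triadic: equally spaced at 120° intervals
H1 = 131°
H2 = (131 + 120) mod 360 = 251°
H3 = (131 + 240) mod 360 = 11°
Triadic = 131°, 251°, 11°


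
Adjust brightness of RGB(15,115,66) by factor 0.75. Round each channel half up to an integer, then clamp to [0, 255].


Multiply each channel by 0.75, round half up, clamp to [0, 255]
R: 15×0.75 = 11.25 → round → 11
G: 115×0.75 = 86.25 → round → 86
B: 66×0.75 = 49.5 → round → 50
= RGB(11, 86, 50)


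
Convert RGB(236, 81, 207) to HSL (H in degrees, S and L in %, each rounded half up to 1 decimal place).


Normalize: R'=236/255≈0.9255, G'=81/255≈0.3176, B'=207/255≈0.8118
Max=236/255, Min=81/255, Δ=Max-Min=155/255
L = (Max+Min)/2 = (236+81)/510 = 317/510 = 0.62156… → L = 62.2%
L > 0.5 → S = Δ/(2-Max-Min) = 155/(510-236-81) = 155/193 = 0.80310… → S = 80.3%
(the 1/255 factors cancel in S and H, so raw channel differences can be used)
Max is R' → H = 60 × (((G-B)/Δ) mod 6) = 60 × (((81-207)/155) mod 6)
  (-126)/155 = -0.8129…; negative, so add 6 → 5.1870…
  H = 60 × 5.1870… = 311.225…° → H = 311.2°
= HSL(311.2°, 80.3%, 62.2%)


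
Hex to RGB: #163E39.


16 → 22 (R)
3E → 62 (G)
39 → 57 (B)
= RGB(22, 62, 57)


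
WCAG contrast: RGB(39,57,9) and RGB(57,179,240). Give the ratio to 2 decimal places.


Linearize each sRGB channel c=v/255: c/12.92 if c ≤ 0.04045 else ((c+0.055)/1.055)^2.4
L = 0.2126×R_lin + 0.7152×G_lin + 0.0722×B_lin
Color 1 (39,57,9):
  R=39: 39/255≈0.1529 > 0.04045 → ((0.1529+0.055)/1.055)^2.4 ≈ 0.02029
  G=57: 57/255≈0.2235 > 0.04045 → ((0.2235+0.055)/1.055)^2.4 ≈ 0.04092
  B=9: 9/255≈0.0353 ≤ 0.04045 → 0.0353/12.92 ≈ 0.00273
  L1 = 0.2126×0.02029 + 0.7152×0.04092 + 0.0722×0.00273 ≈ 0.03377
Color 2 (57,179,240):
  R=57: 57/255≈0.2235 > 0.04045 → ((0.2235+0.055)/1.055)^2.4 ≈ 0.04092
  G=179: 179/255≈0.7020 > 0.04045 → ((0.7020+0.055)/1.055)^2.4 ≈ 0.45079
  B=240: 240/255≈0.9412 > 0.04045 → ((0.9412+0.055)/1.055)^2.4 ≈ 0.87137
  L2 = 0.2126×0.04092 + 0.7152×0.45079 + 0.0722×0.87137 ≈ 0.39401
Lighter = 0.39401, Darker = 0.03377
Ratio = (L_lighter + 0.05) / (L_darker + 0.05)
Ratio = (0.39401 + 0.05) / (0.03377 + 0.05) = 0.44401 / 0.08377 ≈ 5.3002
Ratio ≈ 5.30:1


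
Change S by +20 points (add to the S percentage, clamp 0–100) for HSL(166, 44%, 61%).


Original S = 44%
Adjustment = +20 percentage points
New S = 44 + (20) = 64
Clamp to [0, 100] → 64
= HSL(166°, 64%, 61%)


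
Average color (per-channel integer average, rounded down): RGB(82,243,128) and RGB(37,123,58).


Midpoint: each channel = ⌊(C₁+C₂)/2⌋
R: ⌊(82+37)/2⌋ = 59
G: ⌊(243+123)/2⌋ = 183
B: ⌊(128+58)/2⌋ = 93
= RGB(59, 183, 93)


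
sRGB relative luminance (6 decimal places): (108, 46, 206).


Linearize each channel (sRGB transfer function): c = v/255; c_lin = c/12.92 if c ≤ 0.04045, else ((c+0.055)/1.055)^2.4
  R: 108/255 ≈ 0.423529 > 0.04045 → ((0.423529+0.055)/1.055)^2.4 ≈ 0.149960
  G: 46/255 ≈ 0.180392 > 0.04045 → ((0.180392+0.055)/1.055)^2.4 ≈ 0.027321
  B: 206/255 ≈ 0.807843 > 0.04045 → ((0.807843+0.055)/1.055)^2.4 ≈ 0.617207
R_lin = 0.149960, G_lin = 0.027321, B_lin = 0.617207
L = 0.2126×R + 0.7152×G + 0.0722×B
L = 0.2126×0.149960 + 0.7152×0.027321 + 0.0722×0.617207
L ≈ 0.095984


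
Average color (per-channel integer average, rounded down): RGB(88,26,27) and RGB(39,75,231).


Midpoint: each channel = ⌊(C₁+C₂)/2⌋
R: ⌊(88+39)/2⌋ = 63
G: ⌊(26+75)/2⌋ = 50
B: ⌊(27+231)/2⌋ = 129
= RGB(63, 50, 129)


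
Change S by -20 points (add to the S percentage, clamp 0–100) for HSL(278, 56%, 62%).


Original S = 56%
Adjustment = -20 percentage points
New S = 56 + (-20) = 36
Clamp to [0, 100] → 36
= HSL(278°, 36%, 62%)


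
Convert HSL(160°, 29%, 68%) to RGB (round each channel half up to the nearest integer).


H=160°, S=0.29, L=0.68
C = (1-|2L-1|)×S = (1-|0.36|)×0.29 = 0.1856
H' = H/60 = 160/60 ≈ 2.6667; X = C×(1-|H' mod 2 - 1|) ≈ 0.1237
m = L - C/2 = 0.68 - 0.0928 = 0.5872
Sector ⌊H'⌋ = 2 → (R',G',B') = (0.0, 0.1856, ≈0.1237)
RGB = ((R'+m)×255, (G'+m)×255, (B'+m)×255) = (149.736, 197.064, 181.288)
Round half up → RGB(150, 197, 181)


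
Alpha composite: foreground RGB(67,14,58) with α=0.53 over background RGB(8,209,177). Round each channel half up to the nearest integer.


C = α×F + (1-α)×B, with 1-α = 0.47
R: 0.53×67 + 0.47×8 = 35.51 + 3.76 = 39.27 → 39
G: 0.53×14 + 0.47×209 = 7.42 + 98.23 = 105.65 → 106
B: 0.53×58 + 0.47×177 = 30.74 + 83.19 = 113.93 → 114
= RGB(39, 106, 114)


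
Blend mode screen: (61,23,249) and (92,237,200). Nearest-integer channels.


Screen: C = 255 - (255-A)×(255-B)/255, rounded to nearest integer
R: 255 - (255-61)×(255-92)/255 = 255 - 31622/255 ≈ 255 - 124.008 = 130.992 → 131
G: 255 - (255-23)×(255-237)/255 = 255 - 4176/255 ≈ 255 - 16.376 = 238.624 → 239
B: 255 - (255-249)×(255-200)/255 = 255 - 330/255 ≈ 255 - 1.294 = 253.706 → 254
= RGB(131, 239, 254)


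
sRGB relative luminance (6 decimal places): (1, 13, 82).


Linearize each channel (sRGB transfer function): c = v/255; c_lin = c/12.92 if c ≤ 0.04045, else ((c+0.055)/1.055)^2.4
  R: 1/255 ≈ 0.003922 ≤ 0.04045 → 0.003922/12.92 ≈ 0.000304
  G: 13/255 ≈ 0.050980 > 0.04045 → ((0.050980+0.055)/1.055)^2.4 ≈ 0.004025
  B: 82/255 ≈ 0.321569 > 0.04045 → ((0.321569+0.055)/1.055)^2.4 ≈ 0.084376
R_lin = 0.000304, G_lin = 0.004025, B_lin = 0.084376
L = 0.2126×R + 0.7152×G + 0.0722×B
L = 0.2126×0.000304 + 0.7152×0.004025 + 0.0722×0.084376
L ≈ 0.009035


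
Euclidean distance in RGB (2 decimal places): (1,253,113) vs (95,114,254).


d = √[(R₁-R₂)² + (G₁-G₂)² + (B₁-B₂)²]
d = √[(1-95)² + (253-114)² + (113-254)²]
d = √[8836 + 19321 + 19881]
d = √48038
d ≈ 219.18


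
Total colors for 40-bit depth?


Colors = 2^bits = 2^40
= 1,099,511,627,776 colors


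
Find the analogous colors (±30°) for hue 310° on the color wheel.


Base hue: 310°
Left analog: (310 - 30) mod 360 = 280°
Right analog: (310 + 30) mod 360 = 340°
Analogous hues = 280° and 340°


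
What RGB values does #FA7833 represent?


FA → 250 (R)
78 → 120 (G)
33 → 51 (B)
= RGB(250, 120, 51)


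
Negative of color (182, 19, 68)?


Invert: (255-R, 255-G, 255-B)
R: 255-182 = 73
G: 255-19 = 236
B: 255-68 = 187
= RGB(73, 236, 187)


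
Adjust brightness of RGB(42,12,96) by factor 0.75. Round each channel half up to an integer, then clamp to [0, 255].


Multiply each channel by 0.75, round half up, clamp to [0, 255]
R: 42×0.75 = 31.5 → round → 32
G: 12×0.75 = 9
B: 96×0.75 = 72
= RGB(32, 9, 72)


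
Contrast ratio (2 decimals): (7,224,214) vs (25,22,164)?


Linearize each sRGB channel c=v/255: c/12.92 if c ≤ 0.04045 else ((c+0.055)/1.055)^2.4
L = 0.2126×R_lin + 0.7152×G_lin + 0.0722×B_lin
Color 1 (7,224,214):
  R=7: 7/255≈0.0275 ≤ 0.04045 → 0.0275/12.92 ≈ 0.00212
  G=224: 224/255≈0.8784 > 0.04045 → ((0.8784+0.055)/1.055)^2.4 ≈ 0.74540
  B=214: 214/255≈0.8392 > 0.04045 → ((0.8392+0.055)/1.055)^2.4 ≈ 0.67244
  L1 = 0.2126×0.00212 + 0.7152×0.74540 + 0.0722×0.67244 ≈ 0.58212
Color 2 (25,22,164):
  R=25: 25/255≈0.0980 > 0.04045 → ((0.0980+0.055)/1.055)^2.4 ≈ 0.00972
  G=22: 22/255≈0.0863 > 0.04045 → ((0.0863+0.055)/1.055)^2.4 ≈ 0.00802
  B=164: 164/255≈0.6431 > 0.04045 → ((0.6431+0.055)/1.055)^2.4 ≈ 0.37124
  L2 = 0.2126×0.00972 + 0.7152×0.00802 + 0.0722×0.37124 ≈ 0.03461
Lighter = 0.58212, Darker = 0.03461
Ratio = (L_lighter + 0.05) / (L_darker + 0.05)
Ratio = (0.58212 + 0.05) / (0.03461 + 0.05) = 0.63212 / 0.08461 ≈ 7.4711
Ratio ≈ 7.47:1


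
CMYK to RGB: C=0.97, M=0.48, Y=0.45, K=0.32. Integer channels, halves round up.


R = 255 × (1-C) × (1-K) = 255 × 0.03 × 0.68 = 5.202 → 5
G = 255 × (1-M) × (1-K) = 255 × 0.52 × 0.68 = 90.168 → 90
B = 255 × (1-Y) × (1-K) = 255 × 0.55 × 0.68 = 95.37 → 95
= RGB(5, 90, 95)


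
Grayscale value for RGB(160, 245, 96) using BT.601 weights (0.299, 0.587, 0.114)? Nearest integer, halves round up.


Gray = 0.299×R + 0.587×G + 0.114×B
Gray = 0.299×160 + 0.587×245 + 0.114×96
Gray = 47.840 + 143.815 + 10.944
Gray = 202.599 → round half up → 203
Gray = 203


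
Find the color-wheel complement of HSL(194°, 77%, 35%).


Complement = opposite side of color wheel = hue + 180°
H' = (194 + 180) mod 360 = 14°
S and L unchanged.
= HSL(14°, 77%, 35%)


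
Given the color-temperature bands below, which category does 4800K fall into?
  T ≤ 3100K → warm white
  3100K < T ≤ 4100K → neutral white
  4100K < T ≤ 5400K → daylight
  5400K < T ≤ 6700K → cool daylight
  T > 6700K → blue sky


Temperature: 4800K
4100K < 4800K ≤ 5400K → daylight
Classification: daylight


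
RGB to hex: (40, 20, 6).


R = 40 → 28 (hex)
G = 20 → 14 (hex)
B = 6 → 06 (hex)
Hex = #281406


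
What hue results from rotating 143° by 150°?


New hue = (H + rotation) mod 360
New hue = (143 + 150) mod 360
= 293 mod 360
= 293°


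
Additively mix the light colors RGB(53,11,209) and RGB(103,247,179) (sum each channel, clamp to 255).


Additive: each channel = min(255, C₁+C₂)
R: 53+103 = 156 → 156
G: 11+247 = 258 → 255
B: 209+179 = 388 → 255
= RGB(156, 255, 255)


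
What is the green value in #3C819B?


Color: #3C819B
R = 3C = 60
G = 81 = 129
B = 9B = 155
Green = 129


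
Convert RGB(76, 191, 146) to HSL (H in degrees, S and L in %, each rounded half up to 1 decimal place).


Normalize: R'=76/255≈0.2980, G'=191/255≈0.7490, B'=146/255≈0.5725
Max=191/255, Min=76/255, Δ=Max-Min=115/255
L = (Max+Min)/2 = (191+76)/510 = 267/510 = 0.52352… → L = 52.4%
L > 0.5 → S = Δ/(2-Max-Min) = 115/(510-191-76) = 115/243 = 0.47325… → S = 47.3%
(the 1/255 factors cancel in S and H, so raw channel differences can be used)
Max is G' → H = 60 × ((B-R)/Δ + 2) = 60 × ((146-76)/115 + 2)
  70/115 + 2 = 0.6086… + 2 = 2.6086…
  H = 60 × 2.6086… = 156.521…° → H = 156.5°
= HSL(156.5°, 47.3%, 52.4%)


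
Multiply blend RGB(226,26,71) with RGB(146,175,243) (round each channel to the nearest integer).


Multiply: C = A×B/255, rounded to nearest integer
R: 226×146/255 = 32996/255 ≈ 129.396 → 129
G: 26×175/255 = 4550/255 ≈ 17.843 → 18
B: 71×243/255 = 17253/255 ≈ 67.659 → 68
= RGB(129, 18, 68)


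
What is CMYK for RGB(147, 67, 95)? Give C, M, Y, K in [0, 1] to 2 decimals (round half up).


R'=147/255≈0.5765, G'=67/255≈0.2627, B'=95/255≈0.3725
K = 1 - max(R',G',B') = 1 - 147/255 = 108/255 = 0.42352… → 0.42
(1-R'-K)/(1-K) simplifies to (max-R)/max with max = 147:
C = (147-147)/147 = 0/147 = 0 → 0.00
M = (147-67)/147 = 80/147 = 0.54421… → 0.54
Y = (147-95)/147 = 52/147 = 0.35374… → 0.35
= CMYK(0.00, 0.54, 0.35, 0.42)


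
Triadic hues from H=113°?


Triadic: equally spaced at 120° intervals
H1 = 113°
H2 = (113 + 120) mod 360 = 233°
H3 = (113 + 240) mod 360 = 353°
Triadic = 113°, 233°, 353°


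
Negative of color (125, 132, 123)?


Invert: (255-R, 255-G, 255-B)
R: 255-125 = 130
G: 255-132 = 123
B: 255-123 = 132
= RGB(130, 123, 132)


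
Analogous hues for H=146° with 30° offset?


Base hue: 146°
Left analog: (146 - 30) mod 360 = 116°
Right analog: (146 + 30) mod 360 = 176°
Analogous hues = 116° and 176°


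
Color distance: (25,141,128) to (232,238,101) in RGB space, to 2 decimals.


d = √[(R₁-R₂)² + (G₁-G₂)² + (B₁-B₂)²]
d = √[(25-232)² + (141-238)² + (128-101)²]
d = √[42849 + 9409 + 729]
d = √52987
d ≈ 230.19


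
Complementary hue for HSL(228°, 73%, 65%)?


Complement = opposite side of color wheel = hue + 180°
H' = (228 + 180) mod 360 = 48°
S and L unchanged.
= HSL(48°, 73%, 65%)


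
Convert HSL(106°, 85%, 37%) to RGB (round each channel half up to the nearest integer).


H=106°, S=0.85, L=0.37
C = (1-|2L-1|)×S = (1-|-0.26|)×0.85 = 0.629
H' = H/60 = 106/60 ≈ 1.7667; X = C×(1-|H' mod 2 - 1|) ≈ 0.1468
m = L - C/2 = 0.37 - 0.3145 = 0.0555
Sector ⌊H'⌋ = 1 → (R',G',B') = (≈0.1468, 0.629, 0.0)
RGB = ((R'+m)×255, (G'+m)×255, (B'+m)×255) = (51.578, 174.5475, 14.1525)
Round half up → RGB(52, 175, 14)


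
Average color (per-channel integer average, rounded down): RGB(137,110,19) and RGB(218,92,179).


Midpoint: each channel = ⌊(C₁+C₂)/2⌋
R: ⌊(137+218)/2⌋ = 177
G: ⌊(110+92)/2⌋ = 101
B: ⌊(19+179)/2⌋ = 99
= RGB(177, 101, 99)


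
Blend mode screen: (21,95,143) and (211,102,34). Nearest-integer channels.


Screen: C = 255 - (255-A)×(255-B)/255, rounded to nearest integer
R: 255 - (255-21)×(255-211)/255 = 255 - 10296/255 ≈ 255 - 40.376 = 214.624 → 215
G: 255 - (255-95)×(255-102)/255 = 255 - 24480/255 ≈ 255 - 96.000 = 159.000 → 159
B: 255 - (255-143)×(255-34)/255 = 255 - 24752/255 ≈ 255 - 97.067 = 157.933 → 158
= RGB(215, 159, 158)


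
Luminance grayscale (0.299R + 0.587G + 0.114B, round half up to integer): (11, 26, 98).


Gray = 0.299×R + 0.587×G + 0.114×B
Gray = 0.299×11 + 0.587×26 + 0.114×98
Gray = 3.289 + 15.262 + 11.172
Gray = 29.723 → round half up → 30
Gray = 30


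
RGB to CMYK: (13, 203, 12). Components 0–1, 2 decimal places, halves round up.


R'=13/255≈0.0510, G'=203/255≈0.7961, B'=12/255≈0.0471
K = 1 - max(R',G',B') = 1 - 203/255 = 52/255 = 0.20392… → 0.20
(1-R'-K)/(1-K) simplifies to (max-R)/max with max = 203:
C = (203-13)/203 = 190/203 = 0.93596… → 0.94
M = (203-203)/203 = 0/203 = 0 → 0.00
Y = (203-12)/203 = 191/203 = 0.94088… → 0.94
= CMYK(0.94, 0.00, 0.94, 0.20)


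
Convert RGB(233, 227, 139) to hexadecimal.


R = 233 → E9 (hex)
G = 227 → E3 (hex)
B = 139 → 8B (hex)
Hex = #E9E38B


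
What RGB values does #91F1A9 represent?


91 → 145 (R)
F1 → 241 (G)
A9 → 169 (B)
= RGB(145, 241, 169)


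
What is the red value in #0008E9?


Color: #0008E9
R = 00 = 0
G = 08 = 8
B = E9 = 233
Red = 0


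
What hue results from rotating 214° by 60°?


New hue = (H + rotation) mod 360
New hue = (214 + 60) mod 360
= 274 mod 360
= 274°


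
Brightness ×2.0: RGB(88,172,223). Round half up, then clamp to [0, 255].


Multiply each channel by 2.0, round half up, clamp to [0, 255]
R: 88×2.0 = 176
G: 172×2.0 = 344 → clamp → 255
B: 223×2.0 = 446 → clamp → 255
= RGB(176, 255, 255)


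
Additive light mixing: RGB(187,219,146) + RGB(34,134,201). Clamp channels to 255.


Additive: each channel = min(255, C₁+C₂)
R: 187+34 = 221 → 221
G: 219+134 = 353 → 255
B: 146+201 = 347 → 255
= RGB(221, 255, 255)


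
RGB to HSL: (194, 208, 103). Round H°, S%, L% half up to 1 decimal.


Normalize: R'=194/255≈0.7608, G'=208/255≈0.8157, B'=103/255≈0.4039
Max=208/255, Min=103/255, Δ=Max-Min=105/255
L = (Max+Min)/2 = (208+103)/510 = 311/510 = 0.60980… → L = 61.0%
L > 0.5 → S = Δ/(2-Max-Min) = 105/(510-208-103) = 105/199 = 0.52763… → S = 52.8%
(the 1/255 factors cancel in S and H, so raw channel differences can be used)
Max is G' → H = 60 × ((B-R)/Δ + 2) = 60 × ((103-194)/105 + 2)
  -91/105 + 2 = -0.8666… + 2 = 1.1333…
  H = 60 × 1.1333… = 68° → H = 68.0°
= HSL(68.0°, 52.8%, 61.0%)


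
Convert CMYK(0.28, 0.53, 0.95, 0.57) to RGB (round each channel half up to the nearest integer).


R = 255 × (1-C) × (1-K) = 255 × 0.72 × 0.43 = 78.948 → 79
G = 255 × (1-M) × (1-K) = 255 × 0.47 × 0.43 = 51.5355 → 52
B = 255 × (1-Y) × (1-K) = 255 × 0.05 × 0.43 = 5.4825 → 5
= RGB(79, 52, 5)


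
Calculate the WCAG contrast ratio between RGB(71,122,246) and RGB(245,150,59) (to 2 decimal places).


Linearize each sRGB channel c=v/255: c/12.92 if c ≤ 0.04045 else ((c+0.055)/1.055)^2.4
L = 0.2126×R_lin + 0.7152×G_lin + 0.0722×B_lin
Color 1 (71,122,246):
  R=71: 71/255≈0.2784 > 0.04045 → ((0.2784+0.055)/1.055)^2.4 ≈ 0.06301
  G=122: 122/255≈0.4784 > 0.04045 → ((0.4784+0.055)/1.055)^2.4 ≈ 0.19462
  B=246: 246/255≈0.9647 > 0.04045 → ((0.9647+0.055)/1.055)^2.4 ≈ 0.92158
  L1 = 0.2126×0.06301 + 0.7152×0.19462 + 0.0722×0.92158 ≈ 0.21912
Color 2 (245,150,59):
  R=245: 245/255≈0.9608 > 0.04045 → ((0.9608+0.055)/1.055)^2.4 ≈ 0.91310
  G=150: 150/255≈0.5882 > 0.04045 → ((0.5882+0.055)/1.055)^2.4 ≈ 0.30499
  B=59: 59/255≈0.2314 > 0.04045 → ((0.2314+0.055)/1.055)^2.4 ≈ 0.04374
  L2 = 0.2126×0.91310 + 0.7152×0.30499 + 0.0722×0.04374 ≈ 0.41541
Lighter = 0.41541, Darker = 0.21912
Ratio = (L_lighter + 0.05) / (L_darker + 0.05)
Ratio = (0.41541 + 0.05) / (0.21912 + 0.05) = 0.46541 / 0.26912 ≈ 1.7293
Ratio ≈ 1.73:1


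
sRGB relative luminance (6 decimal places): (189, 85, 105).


Linearize each channel (sRGB transfer function): c = v/255; c_lin = c/12.92 if c ≤ 0.04045, else ((c+0.055)/1.055)^2.4
  R: 189/255 ≈ 0.741176 > 0.04045 → ((0.741176+0.055)/1.055)^2.4 ≈ 0.508881
  G: 85/255 ≈ 0.333333 > 0.04045 → ((0.333333+0.055)/1.055)^2.4 ≈ 0.090842
  B: 105/255 ≈ 0.411765 > 0.04045 → ((0.411765+0.055)/1.055)^2.4 ≈ 0.141263
R_lin = 0.508881, G_lin = 0.090842, B_lin = 0.141263
L = 0.2126×R + 0.7152×G + 0.0722×B
L = 0.2126×0.508881 + 0.7152×0.090842 + 0.0722×0.141263
L ≈ 0.183357


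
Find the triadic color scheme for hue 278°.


Triadic: equally spaced at 120° intervals
H1 = 278°
H2 = (278 + 120) mod 360 = 38°
H3 = (278 + 240) mod 360 = 158°
Triadic = 278°, 38°, 158°


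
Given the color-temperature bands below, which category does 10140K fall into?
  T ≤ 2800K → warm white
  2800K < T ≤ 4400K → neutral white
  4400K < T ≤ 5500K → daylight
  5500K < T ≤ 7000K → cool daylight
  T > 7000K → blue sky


Temperature: 10140K
10140K > 7000K → blue sky
Classification: blue sky


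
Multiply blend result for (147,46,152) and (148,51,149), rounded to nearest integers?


Multiply: C = A×B/255, rounded to nearest integer
R: 147×148/255 = 21756/255 ≈ 85.318 → 85
G: 46×51/255 = 2346/255 ≈ 9.200 → 9
B: 152×149/255 = 22648/255 ≈ 88.816 → 89
= RGB(85, 9, 89)


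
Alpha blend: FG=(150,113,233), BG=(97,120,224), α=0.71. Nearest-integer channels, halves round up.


C = α×F + (1-α)×B, with 1-α = 0.29
R: 0.71×150 + 0.29×97 = 106.50 + 28.13 = 134.63 → 135
G: 0.71×113 + 0.29×120 = 80.23 + 34.80 = 115.03 → 115
B: 0.71×233 + 0.29×224 = 165.43 + 64.96 = 230.39 → 230
= RGB(135, 115, 230)


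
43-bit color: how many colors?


Colors = 2^bits = 2^43
= 8,796,093,022,208 colors


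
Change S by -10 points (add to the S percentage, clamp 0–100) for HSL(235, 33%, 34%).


Original S = 33%
Adjustment = -10 percentage points
New S = 33 + (-10) = 23
Clamp to [0, 100] → 23
= HSL(235°, 23%, 34%)


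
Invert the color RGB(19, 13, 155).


Invert: (255-R, 255-G, 255-B)
R: 255-19 = 236
G: 255-13 = 242
B: 255-155 = 100
= RGB(236, 242, 100)


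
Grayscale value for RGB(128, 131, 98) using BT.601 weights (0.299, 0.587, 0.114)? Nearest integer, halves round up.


Gray = 0.299×R + 0.587×G + 0.114×B
Gray = 0.299×128 + 0.587×131 + 0.114×98
Gray = 38.272 + 76.897 + 11.172
Gray = 126.341 → round half up → 126
Gray = 126
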